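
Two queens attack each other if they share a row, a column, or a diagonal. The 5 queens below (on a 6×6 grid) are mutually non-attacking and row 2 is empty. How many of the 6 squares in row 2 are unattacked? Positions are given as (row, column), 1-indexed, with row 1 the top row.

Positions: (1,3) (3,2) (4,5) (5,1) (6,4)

1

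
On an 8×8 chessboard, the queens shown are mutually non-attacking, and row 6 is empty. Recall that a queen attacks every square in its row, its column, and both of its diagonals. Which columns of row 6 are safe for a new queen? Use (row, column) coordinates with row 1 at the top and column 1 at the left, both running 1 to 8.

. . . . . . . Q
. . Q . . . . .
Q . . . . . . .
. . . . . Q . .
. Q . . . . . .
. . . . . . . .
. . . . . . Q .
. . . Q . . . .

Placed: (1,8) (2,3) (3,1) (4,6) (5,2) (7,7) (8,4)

columns 5

(1,8) attacks row 6 at column 8 and diagonals 3.
(2,3) attacks row 6 at column 3 and diagonals 7.
(3,1) attacks row 6 at column 1 and diagonals 4.
(4,6) attacks row 6 at column 6 and diagonals 4, 8.
(5,2) attacks row 6 at column 2 and diagonals 1, 3.
(7,7) attacks row 6 at column 7 and diagonals 6, 8.
(8,4) attacks row 6 at column 4 and diagonals 2, 6.
Attacked columns: {1, 2, 3, 4, 6, 7, 8}. Safe: {5}.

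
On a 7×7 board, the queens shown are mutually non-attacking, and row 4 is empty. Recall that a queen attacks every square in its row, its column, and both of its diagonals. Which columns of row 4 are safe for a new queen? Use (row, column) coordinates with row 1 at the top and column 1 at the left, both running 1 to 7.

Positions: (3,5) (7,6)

columns 1, 2, 7

(3,5) attacks row 4 at column 5 and diagonals 4, 6.
(7,6) attacks row 4 at column 6 and diagonals 3.
Attacked columns: {3, 4, 5, 6}. Safe: {1, 2, 7}.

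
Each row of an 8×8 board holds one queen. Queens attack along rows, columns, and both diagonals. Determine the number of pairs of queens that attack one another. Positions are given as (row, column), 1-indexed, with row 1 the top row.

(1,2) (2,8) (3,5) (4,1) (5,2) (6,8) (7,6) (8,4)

4

Same column: (1,2)–(5,2) (column 2); (2,8)–(6,8) (column 8).
Same diagonal: (3,5)–(6,8) (|3−6| = |5−8| = 3); (4,1)–(5,2) (|4−5| = |1−2| = 1).
Total attacking pairs: 4.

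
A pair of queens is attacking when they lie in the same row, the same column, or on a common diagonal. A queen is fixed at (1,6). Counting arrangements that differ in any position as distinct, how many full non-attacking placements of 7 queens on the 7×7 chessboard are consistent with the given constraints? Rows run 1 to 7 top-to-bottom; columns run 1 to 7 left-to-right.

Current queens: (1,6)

7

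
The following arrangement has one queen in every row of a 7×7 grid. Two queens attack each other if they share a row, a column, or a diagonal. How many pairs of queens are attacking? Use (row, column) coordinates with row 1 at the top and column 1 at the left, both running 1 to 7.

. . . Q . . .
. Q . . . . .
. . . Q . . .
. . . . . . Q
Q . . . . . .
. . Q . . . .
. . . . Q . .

2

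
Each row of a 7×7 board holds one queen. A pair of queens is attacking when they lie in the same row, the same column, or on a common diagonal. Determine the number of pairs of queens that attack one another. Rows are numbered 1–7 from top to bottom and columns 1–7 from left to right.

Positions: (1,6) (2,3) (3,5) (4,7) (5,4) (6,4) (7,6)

Same column: (1,6)–(7,6) (column 6); (5,4)–(6,4) (column 4).
Same diagonal: (5,4)–(7,6) (|5−7| = |4−6| = 2).
Total attacking pairs: 3.

3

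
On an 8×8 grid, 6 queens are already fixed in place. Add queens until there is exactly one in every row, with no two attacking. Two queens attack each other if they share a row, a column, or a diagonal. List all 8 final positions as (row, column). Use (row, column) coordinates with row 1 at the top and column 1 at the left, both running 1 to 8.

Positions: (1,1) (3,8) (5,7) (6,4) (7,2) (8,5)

(1,1) (2,6) (3,8) (4,3) (5,7) (6,4) (7,2) (8,5)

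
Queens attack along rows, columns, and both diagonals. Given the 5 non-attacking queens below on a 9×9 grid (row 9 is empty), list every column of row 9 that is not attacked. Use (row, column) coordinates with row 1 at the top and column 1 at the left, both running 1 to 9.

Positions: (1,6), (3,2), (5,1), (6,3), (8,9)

(1,6) attacks row 9 at column 6.
(3,2) attacks row 9 at column 2 and diagonals 8.
(5,1) attacks row 9 at column 1 and diagonals 5.
(6,3) attacks row 9 at column 3 and diagonals 6.
(8,9) attacks row 9 at column 9 and diagonals 8.
Attacked columns: {1, 2, 3, 5, 6, 8, 9}. Safe: {4, 7}.

columns 4, 7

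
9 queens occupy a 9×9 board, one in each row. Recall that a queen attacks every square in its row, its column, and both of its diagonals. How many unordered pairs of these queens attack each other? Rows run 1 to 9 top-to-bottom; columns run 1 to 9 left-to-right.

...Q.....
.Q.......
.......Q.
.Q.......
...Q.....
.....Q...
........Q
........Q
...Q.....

Same column: (1,4)–(5,4) (column 4); (1,4)–(9,4) (column 4); (2,2)–(4,2) (column 2); (5,4)–(9,4) (column 4); (7,9)–(8,9) (column 9).
Same diagonal: (2,2)–(6,6) (|2−6| = |2−6| = 4).
Total attacking pairs: 6.

6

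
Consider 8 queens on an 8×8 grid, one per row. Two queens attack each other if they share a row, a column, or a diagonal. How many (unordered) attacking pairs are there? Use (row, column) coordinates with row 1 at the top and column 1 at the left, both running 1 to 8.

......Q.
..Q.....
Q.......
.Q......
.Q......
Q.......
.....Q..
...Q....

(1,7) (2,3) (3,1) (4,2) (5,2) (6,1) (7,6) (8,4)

Same column: (3,1)–(6,1) (column 1); (4,2)–(5,2) (column 2).
Same diagonal: (3,1)–(4,2) (|3−4| = |1−2| = 1); (5,2)–(6,1) (|5−6| = |2−1| = 1).
Total attacking pairs: 4.

4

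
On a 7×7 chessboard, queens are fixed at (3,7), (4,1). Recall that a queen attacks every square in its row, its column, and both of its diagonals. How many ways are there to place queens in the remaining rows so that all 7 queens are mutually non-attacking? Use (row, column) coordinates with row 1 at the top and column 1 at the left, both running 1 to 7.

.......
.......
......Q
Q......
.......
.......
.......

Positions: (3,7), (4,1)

1

Branch on row 1: col 2 → 0; col 3 → 0; col 6 → 1.
Sum: 0 + 0 + 1 = 1.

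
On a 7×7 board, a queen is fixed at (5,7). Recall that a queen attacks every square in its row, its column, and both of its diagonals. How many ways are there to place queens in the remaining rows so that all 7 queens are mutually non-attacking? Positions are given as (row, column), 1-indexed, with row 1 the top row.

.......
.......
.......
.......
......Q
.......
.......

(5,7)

6

Branch on row 1: col 1 → 1; col 2 → 2; col 4 → 0; col 5 → 1; col 6 → 2.
Sum: 1 + 2 + 0 + 1 + 2 = 6.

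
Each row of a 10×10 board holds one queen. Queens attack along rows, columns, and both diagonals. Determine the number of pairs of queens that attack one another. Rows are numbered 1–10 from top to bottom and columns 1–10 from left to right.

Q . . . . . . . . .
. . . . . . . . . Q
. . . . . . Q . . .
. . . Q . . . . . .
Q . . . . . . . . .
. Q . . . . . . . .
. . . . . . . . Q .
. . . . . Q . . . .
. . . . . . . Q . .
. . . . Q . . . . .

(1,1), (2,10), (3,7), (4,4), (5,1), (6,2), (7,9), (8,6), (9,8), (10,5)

4

Same column: (1,1)–(5,1) (column 1).
Same diagonal: (1,1)–(4,4) (|1−4| = |1−4| = 3); (4,4)–(6,2) (|4−6| = |4−2| = 2); (5,1)–(6,2) (|5−6| = |1−2| = 1).
Total attacking pairs: 4.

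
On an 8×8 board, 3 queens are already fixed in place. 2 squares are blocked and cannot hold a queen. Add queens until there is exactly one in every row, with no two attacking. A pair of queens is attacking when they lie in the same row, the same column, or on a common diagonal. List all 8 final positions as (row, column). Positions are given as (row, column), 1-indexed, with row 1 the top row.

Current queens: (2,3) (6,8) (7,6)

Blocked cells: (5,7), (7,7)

Row 1: attacked by (2,3)→{2,3,4}; (6,8)→{3,8}; (7,6)→{6}. Safe: 1, 5, 7. Place at column 5.
Row 3: attacked by (1,5)→{3,5,7}; (2,3)→{2,3,4}; (6,8)→{5,8}; (7,6)→{2,6}. Safe: 1. Place at column 1.
Row 4: attacked by (1,5)→{2,5,8}; (2,3)→{1,3,5}; (3,1)→{1,2}; (6,8)→{6,8}; (7,6)→{3,6}. Safe: 4, 7. Place at column 7.
Row 5: attacked by (1,5)→{1,5}; (2,3)→{3,6}; (3,1)→{1,3}; (4,7)→{6,7,8}; (6,8)→{7,8}; (7,6)→{4,6,8}. Blocked: 7. Safe: 2. Place at column 2.
Row 8: attacked by (1,5)→{5}; (2,3)→{3}; (3,1)→{1,6}; (4,7)→{3,7}; (5,2)→{2,5}; (6,8)→{6,8}; (7,6)→{5,6,7}. Safe: 4. Place at column 4.
Columns [5, 3, 1, 7, 2, 8, 6, 4], r−c [-4, -1, 2, -3, 3, -2, 1, 4], r+c [6, 5, 4, 11, 7, 14, 13, 12] are all distinct, so no two queens attack.

(1,5) (2,3) (3,1) (4,7) (5,2) (6,8) (7,6) (8,4)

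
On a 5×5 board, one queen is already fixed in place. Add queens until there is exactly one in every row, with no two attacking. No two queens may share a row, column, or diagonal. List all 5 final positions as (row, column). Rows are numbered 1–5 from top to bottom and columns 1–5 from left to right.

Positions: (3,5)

(1,4) (2,2) (3,5) (4,3) (5,1)

Row 1: attacked by (3,5)→{3,5}. Safe: 1, 2, 4. Place at column 4.
Row 2: attacked by (1,4)→{3,4,5}; (3,5)→{4,5}. Safe: 1, 2. Place at column 2.
Row 4: attacked by (1,4)→{1,4}; (2,2)→{2,4}; (3,5)→{4,5}. Safe: 3. Place at column 3.
Row 5: attacked by (1,4)→{4}; (2,2)→{2,5}; (3,5)→{3,5}; (4,3)→{2,3,4}. Safe: 1. Place at column 1.
Columns [4, 2, 5, 3, 1], r−c [-3, 0, -2, 1, 4], r+c [5, 4, 8, 7, 6] are all distinct, so no two queens attack.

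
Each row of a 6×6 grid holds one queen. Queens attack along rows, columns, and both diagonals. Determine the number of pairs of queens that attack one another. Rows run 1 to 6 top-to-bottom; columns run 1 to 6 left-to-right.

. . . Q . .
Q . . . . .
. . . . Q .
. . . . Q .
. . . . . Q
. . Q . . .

Same column: (3,5)–(4,5) (column 5).
Same diagonal: (4,5)–(5,6) (|4−5| = |5−6| = 1); (4,5)–(6,3) (|4−6| = |5−3| = 2).
Total attacking pairs: 3.

3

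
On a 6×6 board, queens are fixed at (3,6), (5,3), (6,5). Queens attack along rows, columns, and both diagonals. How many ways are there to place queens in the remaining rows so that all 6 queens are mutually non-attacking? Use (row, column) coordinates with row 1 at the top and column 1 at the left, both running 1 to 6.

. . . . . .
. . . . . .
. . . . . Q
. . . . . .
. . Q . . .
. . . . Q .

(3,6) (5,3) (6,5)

Branch on row 1: col 1 → 0; col 2 → 1.
Sum: 0 + 1 = 1.

1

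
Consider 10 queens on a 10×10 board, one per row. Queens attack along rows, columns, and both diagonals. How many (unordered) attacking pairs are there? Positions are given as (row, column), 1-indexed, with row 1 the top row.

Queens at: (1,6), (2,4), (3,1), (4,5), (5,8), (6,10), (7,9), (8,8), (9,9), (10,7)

Same column: (5,8)–(8,8) (column 8); (7,9)–(9,9) (column 9).
Same diagonal: (2,4)–(7,9) (|2−7| = |4−9| = 5); (6,10)–(7,9) (|6−7| = |10−9| = 1); (6,10)–(8,8) (|6−8| = |10−8| = 2); (7,9)–(8,8) (|7−8| = |9−8| = 1); (8,8)–(9,9) (|8−9| = |8−9| = 1).
Total attacking pairs: 7.

7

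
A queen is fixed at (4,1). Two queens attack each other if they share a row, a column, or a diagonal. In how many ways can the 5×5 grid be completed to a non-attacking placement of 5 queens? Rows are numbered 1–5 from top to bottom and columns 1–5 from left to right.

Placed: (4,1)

Branch on row 1: col 2 → 1; col 3 → 0; col 5 → 1.
Sum: 1 + 0 + 1 = 2.

2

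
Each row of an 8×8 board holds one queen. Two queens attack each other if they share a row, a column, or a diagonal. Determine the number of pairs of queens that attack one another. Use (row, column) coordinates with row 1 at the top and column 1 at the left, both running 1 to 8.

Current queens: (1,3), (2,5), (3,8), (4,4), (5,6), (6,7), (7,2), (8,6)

3

Same column: (5,6)–(8,6) (column 6).
Same diagonal: (3,8)–(5,6) (|3−5| = |8−6| = 2); (5,6)–(6,7) (|5−6| = |6−7| = 1).
Total attacking pairs: 3.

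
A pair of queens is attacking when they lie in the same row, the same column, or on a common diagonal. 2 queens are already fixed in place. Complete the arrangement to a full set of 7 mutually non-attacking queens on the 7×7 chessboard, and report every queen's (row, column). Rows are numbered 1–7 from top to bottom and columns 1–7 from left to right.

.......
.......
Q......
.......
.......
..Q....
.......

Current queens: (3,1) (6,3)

Row 1: attacked by (3,1)→{1,3}; (6,3)→{3}. Safe: 2, 4, 5, 6, 7. Place at column 2.
Row 2: attacked by (1,2)→{1,2,3}; (3,1)→{1,2}; (6,3)→{3,7}. Safe: 4, 5, 6. Place at column 5.
Row 4: attacked by (1,2)→{2,5}; (2,5)→{3,5,7}; (3,1)→{1,2}; (6,3)→{1,3,5}. Safe: 4, 6. Place at column 4.
Row 5: attacked by (1,2)→{2,6}; (2,5)→{2,5}; (3,1)→{1,3}; (4,4)→{3,4,5}; (6,3)→{2,3,4}. Safe: 7. Place at column 7.
Row 7: attacked by (1,2)→{2}; (2,5)→{5}; (3,1)→{1,5}; (4,4)→{1,4,7}; (5,7)→{5,7}; (6,3)→{2,3,4}. Safe: 6. Place at column 6.
Columns [2, 5, 1, 4, 7, 3, 6], r−c [-1, -3, 2, 0, -2, 3, 1], r+c [3, 7, 4, 8, 12, 9, 13] are all distinct, so no two queens attack.

(1,2) (2,5) (3,1) (4,4) (5,7) (6,3) (7,6)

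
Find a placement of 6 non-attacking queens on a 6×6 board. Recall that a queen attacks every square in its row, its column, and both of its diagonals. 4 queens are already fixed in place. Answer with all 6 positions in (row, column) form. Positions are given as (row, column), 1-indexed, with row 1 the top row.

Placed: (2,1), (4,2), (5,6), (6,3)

(1,4) (2,1) (3,5) (4,2) (5,6) (6,3)

Row 1: attacked by (2,1)→{1,2}; (4,2)→{2,5}; (5,6)→{2,6}; (6,3)→{3}. Safe: 4. Place at column 4.
Row 3: attacked by (1,4)→{2,4,6}; (2,1)→{1,2}; (4,2)→{1,2,3}; (5,6)→{4,6}; (6,3)→{3,6}. Safe: 5. Place at column 5.
Columns [4, 1, 5, 2, 6, 3], r−c [-3, 1, -2, 2, -1, 3], r+c [5, 3, 8, 6, 11, 9] are all distinct, so no two queens attack.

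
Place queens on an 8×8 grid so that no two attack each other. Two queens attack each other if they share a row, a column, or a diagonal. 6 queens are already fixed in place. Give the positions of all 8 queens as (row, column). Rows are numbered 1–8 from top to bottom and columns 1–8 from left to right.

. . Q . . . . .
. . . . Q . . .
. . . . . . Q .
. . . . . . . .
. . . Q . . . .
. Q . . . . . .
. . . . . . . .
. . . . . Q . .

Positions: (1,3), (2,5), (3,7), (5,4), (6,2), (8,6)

(1,3) (2,5) (3,7) (4,1) (5,4) (6,2) (7,8) (8,6)

Row 4: attacked by (1,3)→{3,6}; (2,5)→{3,5,7}; (3,7)→{6,7,8}; (5,4)→{3,4,5}; (6,2)→{2,4}; (8,6)→{2,6}. Safe: 1. Place at column 1.
Row 7: attacked by (1,3)→{3}; (2,5)→{5}; (3,7)→{3,7}; (4,1)→{1,4}; (5,4)→{2,4,6}; (6,2)→{1,2,3}; (8,6)→{5,6,7}. Safe: 8. Place at column 8.
Columns [3, 5, 7, 1, 4, 2, 8, 6], r−c [-2, -3, -4, 3, 1, 4, -1, 2], r+c [4, 7, 10, 5, 9, 8, 15, 14] are all distinct, so no two queens attack.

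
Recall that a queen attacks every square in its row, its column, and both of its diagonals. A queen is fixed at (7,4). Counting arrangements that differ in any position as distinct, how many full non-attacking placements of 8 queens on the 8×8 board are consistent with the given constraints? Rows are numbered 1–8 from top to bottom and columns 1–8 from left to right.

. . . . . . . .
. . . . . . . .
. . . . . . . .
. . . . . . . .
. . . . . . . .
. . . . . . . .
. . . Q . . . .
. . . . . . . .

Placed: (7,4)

8

Branch on row 1: col 1 → 0; col 2 → 0; col 3 → 3; col 5 → 3; col 6 → 1; col 7 → 0; col 8 → 1.
Sum: 0 + 0 + 3 + 3 + 1 + 0 + 1 = 8.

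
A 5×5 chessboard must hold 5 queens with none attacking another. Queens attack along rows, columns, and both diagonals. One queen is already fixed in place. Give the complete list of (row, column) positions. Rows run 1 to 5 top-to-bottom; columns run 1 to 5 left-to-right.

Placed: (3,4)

(1,5) (2,2) (3,4) (4,1) (5,3)

Row 1: attacked by (3,4)→{2,4}. Safe: 1, 3, 5. Place at column 5.
Row 2: attacked by (1,5)→{4,5}; (3,4)→{3,4,5}. Safe: 1, 2. Place at column 2.
Row 4: attacked by (1,5)→{2,5}; (2,2)→{2,4}; (3,4)→{3,4,5}. Safe: 1. Place at column 1.
Row 5: attacked by (1,5)→{1,5}; (2,2)→{2,5}; (3,4)→{2,4}; (4,1)→{1,2}. Safe: 3. Place at column 3.
Columns [5, 2, 4, 1, 3], r−c [-4, 0, -1, 3, 2], r+c [6, 4, 7, 5, 8] are all distinct, so no two queens attack.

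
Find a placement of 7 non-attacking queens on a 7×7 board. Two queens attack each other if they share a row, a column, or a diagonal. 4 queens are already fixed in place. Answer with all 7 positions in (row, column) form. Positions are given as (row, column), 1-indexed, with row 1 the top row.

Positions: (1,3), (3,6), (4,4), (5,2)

(1,3) (2,1) (3,6) (4,4) (5,2) (6,7) (7,5)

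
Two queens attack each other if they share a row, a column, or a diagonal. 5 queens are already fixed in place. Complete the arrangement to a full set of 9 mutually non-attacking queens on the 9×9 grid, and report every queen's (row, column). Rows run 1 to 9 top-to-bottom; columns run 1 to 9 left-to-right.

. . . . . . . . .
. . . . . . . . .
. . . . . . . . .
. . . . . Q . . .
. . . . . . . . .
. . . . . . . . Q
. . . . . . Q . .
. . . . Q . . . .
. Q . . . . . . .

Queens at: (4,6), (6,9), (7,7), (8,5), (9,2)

Row 1: attacked by (4,6)→{3,6,9}; (6,9)→{4,9}; (7,7)→{1,7}; (8,5)→{5}; (9,2)→{2}. Safe: 8. Place at column 8.
Row 2: attacked by (1,8)→{7,8,9}; (4,6)→{4,6,8}; (6,9)→{5,9}; (7,7)→{2,7}; (8,5)→{5}; (9,2)→{2,9}. Safe: 1, 3. Place at column 1.
Row 3: attacked by (1,8)→{6,8}; (2,1)→{1,2}; (4,6)→{5,6,7}; (6,9)→{6,9}; (7,7)→{3,7}; (8,5)→{5}; (9,2)→{2,8}. Safe: 4. Place at column 4.
Row 5: attacked by (1,8)→{4,8}; (2,1)→{1,4}; (3,4)→{2,4,6}; (4,6)→{5,6,7}; (6,9)→{8,9}; (7,7)→{5,7,9}; (8,5)→{2,5,8}; (9,2)→{2,6}. Safe: 3. Place at column 3.
Columns [8, 1, 4, 6, 3, 9, 7, 5, 2], r−c [-7, 1, -1, -2, 2, -3, 0, 3, 7], r+c [9, 3, 7, 10, 8, 15, 14, 13, 11] are all distinct, so no two queens attack.

(1,8) (2,1) (3,4) (4,6) (5,3) (6,9) (7,7) (8,5) (9,2)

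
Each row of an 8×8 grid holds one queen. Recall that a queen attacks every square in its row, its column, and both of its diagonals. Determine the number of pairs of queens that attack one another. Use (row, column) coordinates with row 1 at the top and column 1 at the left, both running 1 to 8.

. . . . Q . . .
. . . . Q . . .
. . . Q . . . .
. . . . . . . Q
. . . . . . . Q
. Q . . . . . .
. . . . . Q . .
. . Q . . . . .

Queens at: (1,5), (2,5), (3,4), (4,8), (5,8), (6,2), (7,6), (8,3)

Same column: (1,5)–(2,5) (column 5); (4,8)–(5,8) (column 8).
Same diagonal: (1,5)–(4,8) (|1−4| = |5−8| = 3); (2,5)–(3,4) (|2−3| = |5−4| = 1); (2,5)–(5,8) (|2−5| = |5−8| = 3); (5,8)–(7,6) (|5−7| = |8−6| = 2).
Total attacking pairs: 6.

6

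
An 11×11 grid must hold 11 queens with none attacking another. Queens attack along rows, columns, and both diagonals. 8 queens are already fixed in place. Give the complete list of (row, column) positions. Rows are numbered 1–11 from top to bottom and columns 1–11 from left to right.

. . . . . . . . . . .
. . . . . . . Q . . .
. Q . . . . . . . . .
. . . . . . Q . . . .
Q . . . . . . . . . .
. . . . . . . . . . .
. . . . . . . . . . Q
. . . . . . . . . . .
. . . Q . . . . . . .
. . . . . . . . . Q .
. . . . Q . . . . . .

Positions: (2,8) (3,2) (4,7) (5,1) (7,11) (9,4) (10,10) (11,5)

Row 1: attacked by (2,8)→{7,8,9}; (3,2)→{2,4}; (4,7)→{4,7,10}; (5,1)→{1,5}; (7,11)→{5,11}; (9,4)→{4}; (10,10)→{1,10}; (11,5)→{5}. Safe: 3, 6. Place at column 6.
Row 6: attacked by (1,6)→{1,6,11}; (2,8)→{4,8}; (3,2)→{2,5}; (4,7)→{5,7,9}; (5,1)→{1,2}; (7,11)→{10,11}; (9,4)→{1,4,7}; (10,10)→{6,10}; (11,5)→{5,10}. Safe: 3. Place at column 3.
Row 8: attacked by (1,6)→{6}; (2,8)→{2,8}; (3,2)→{2,7}; (4,7)→{3,7,11}; (5,1)→{1,4}; (6,3)→{1,3,5}; (7,11)→{10,11}; (9,4)→{3,4,5}; (10,10)→{8,10}; (11,5)→{2,5,8}. Safe: 9. Place at column 9.
Columns [6, 8, 2, 7, 1, 3, 11, 9, 4, 10, 5], r−c [-5, -6, 1, -3, 4, 3, -4, -1, 5, 0, 6], r+c [7, 10, 5, 11, 6, 9, 18, 17, 13, 20, 16] are all distinct, so no two queens attack.

(1,6) (2,8) (3,2) (4,7) (5,1) (6,3) (7,11) (8,9) (9,4) (10,10) (11,5)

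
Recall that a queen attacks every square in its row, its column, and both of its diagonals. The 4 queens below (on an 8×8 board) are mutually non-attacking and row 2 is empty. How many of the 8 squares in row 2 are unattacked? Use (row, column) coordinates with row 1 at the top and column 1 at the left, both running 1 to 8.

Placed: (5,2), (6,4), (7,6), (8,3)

(5,2) attacks row 2 at column 2 and diagonals 5.
(6,4) attacks row 2 at column 4 and diagonals 8.
(7,6) attacks row 2 at column 6 and diagonals 1.
(8,3) attacks row 2 at column 3.
Attacked columns: {1, 2, 3, 4, 5, 6, 8}. Safe: {7}.

1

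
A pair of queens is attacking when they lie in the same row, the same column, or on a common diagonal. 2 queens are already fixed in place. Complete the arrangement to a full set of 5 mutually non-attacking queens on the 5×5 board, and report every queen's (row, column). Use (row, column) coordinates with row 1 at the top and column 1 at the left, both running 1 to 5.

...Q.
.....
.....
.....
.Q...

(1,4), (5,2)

Row 2: attacked by (1,4)→{3,4,5}; (5,2)→{2,5}. Safe: 1. Place at column 1.
Row 3: attacked by (1,4)→{2,4}; (2,1)→{1,2}; (5,2)→{2,4}. Safe: 3, 5. Place at column 3.
Row 4: attacked by (1,4)→{1,4}; (2,1)→{1,3}; (3,3)→{2,3,4}; (5,2)→{1,2,3}. Safe: 5. Place at column 5.
Columns [4, 1, 3, 5, 2], r−c [-3, 1, 0, -1, 3], r+c [5, 3, 6, 9, 7] are all distinct, so no two queens attack.

(1,4) (2,1) (3,3) (4,5) (5,2)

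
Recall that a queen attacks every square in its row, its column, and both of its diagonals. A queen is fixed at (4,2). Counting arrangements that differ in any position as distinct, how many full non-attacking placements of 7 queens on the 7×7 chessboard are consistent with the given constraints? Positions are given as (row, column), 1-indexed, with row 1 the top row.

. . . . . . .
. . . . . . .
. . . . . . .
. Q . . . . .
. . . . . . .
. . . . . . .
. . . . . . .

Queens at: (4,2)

6

Branch on row 1: col 1 → 1; col 3 → 2; col 4 → 2; col 6 → 0; col 7 → 1.
Sum: 1 + 2 + 2 + 0 + 1 = 6.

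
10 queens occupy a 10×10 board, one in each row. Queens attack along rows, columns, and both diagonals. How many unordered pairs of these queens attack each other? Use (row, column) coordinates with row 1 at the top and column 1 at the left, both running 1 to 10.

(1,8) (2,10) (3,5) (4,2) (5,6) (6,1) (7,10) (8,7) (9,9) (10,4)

1

Same column: (2,10)–(7,10) (column 10).
Total attacking pairs: 1.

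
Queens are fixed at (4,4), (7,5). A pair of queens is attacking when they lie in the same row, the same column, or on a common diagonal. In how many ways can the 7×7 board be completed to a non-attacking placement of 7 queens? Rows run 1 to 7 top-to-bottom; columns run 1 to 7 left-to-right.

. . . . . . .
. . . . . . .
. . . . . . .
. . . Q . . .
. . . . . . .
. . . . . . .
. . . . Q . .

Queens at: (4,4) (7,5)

Branch on row 1: col 2 → 0; col 3 → 2; col 6 → 0.
Sum: 0 + 2 + 0 = 2.

2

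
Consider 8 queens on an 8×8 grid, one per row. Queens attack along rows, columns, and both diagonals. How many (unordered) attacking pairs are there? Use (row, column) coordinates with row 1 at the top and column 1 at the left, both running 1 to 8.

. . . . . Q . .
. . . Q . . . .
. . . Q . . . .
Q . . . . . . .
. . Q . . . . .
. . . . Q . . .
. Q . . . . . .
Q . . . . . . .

Same column: (2,4)–(3,4) (column 4); (4,1)–(8,1) (column 1).
Same diagonal: (1,6)–(3,4) (|1−3| = |6−4| = 2); (7,2)–(8,1) (|7−8| = |2−1| = 1).
Total attacking pairs: 4.

4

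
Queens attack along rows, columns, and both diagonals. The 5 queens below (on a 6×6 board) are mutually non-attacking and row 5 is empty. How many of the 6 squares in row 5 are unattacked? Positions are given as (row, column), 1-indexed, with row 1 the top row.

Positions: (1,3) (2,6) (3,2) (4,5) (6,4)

1

(1,3) attacks row 5 at column 3.
(2,6) attacks row 5 at column 6 and diagonals 3.
(3,2) attacks row 5 at column 2 and diagonals 4.
(4,5) attacks row 5 at column 5 and diagonals 4, 6.
(6,4) attacks row 5 at column 4 and diagonals 3, 5.
Attacked columns: {2, 3, 4, 5, 6}. Safe: {1}.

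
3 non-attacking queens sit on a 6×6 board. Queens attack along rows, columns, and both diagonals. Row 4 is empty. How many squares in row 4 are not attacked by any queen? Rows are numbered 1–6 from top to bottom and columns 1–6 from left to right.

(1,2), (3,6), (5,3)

1

(1,2) attacks row 4 at column 2 and diagonals 5.
(3,6) attacks row 4 at column 6 and diagonals 5.
(5,3) attacks row 4 at column 3 and diagonals 2, 4.
Attacked columns: {2, 3, 4, 5, 6}. Safe: {1}.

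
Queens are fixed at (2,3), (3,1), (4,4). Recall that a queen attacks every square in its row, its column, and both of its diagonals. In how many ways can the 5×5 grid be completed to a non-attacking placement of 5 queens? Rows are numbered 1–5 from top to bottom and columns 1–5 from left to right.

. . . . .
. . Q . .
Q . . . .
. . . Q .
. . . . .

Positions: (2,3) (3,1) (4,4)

Branch on row 1: col 5 → 1.
Sum: 1 = 1.

1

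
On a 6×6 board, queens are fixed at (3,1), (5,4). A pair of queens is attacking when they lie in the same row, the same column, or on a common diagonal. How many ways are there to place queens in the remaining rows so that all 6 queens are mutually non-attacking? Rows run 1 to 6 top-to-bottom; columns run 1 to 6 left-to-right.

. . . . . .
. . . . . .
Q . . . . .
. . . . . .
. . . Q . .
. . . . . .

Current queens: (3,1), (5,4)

1

Branch on row 1: col 2 → 0; col 5 → 1; col 6 → 0.
Sum: 0 + 1 + 0 = 1.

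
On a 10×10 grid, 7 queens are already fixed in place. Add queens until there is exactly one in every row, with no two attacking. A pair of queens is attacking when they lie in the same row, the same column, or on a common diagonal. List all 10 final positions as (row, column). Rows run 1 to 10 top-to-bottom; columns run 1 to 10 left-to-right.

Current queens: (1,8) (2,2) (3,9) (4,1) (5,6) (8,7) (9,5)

(1,8) (2,2) (3,9) (4,1) (5,6) (6,4) (7,10) (8,7) (9,5) (10,3)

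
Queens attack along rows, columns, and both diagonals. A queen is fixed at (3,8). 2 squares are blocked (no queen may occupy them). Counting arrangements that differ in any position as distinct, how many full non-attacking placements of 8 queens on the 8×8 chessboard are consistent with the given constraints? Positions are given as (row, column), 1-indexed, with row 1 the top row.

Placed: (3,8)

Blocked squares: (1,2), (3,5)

Branch on row 1: col 1 → 2; col 3 → 4; col 4 → 4; col 5 → 4; col 7 → 1.
Sum: 2 + 4 + 4 + 4 + 1 = 15.

15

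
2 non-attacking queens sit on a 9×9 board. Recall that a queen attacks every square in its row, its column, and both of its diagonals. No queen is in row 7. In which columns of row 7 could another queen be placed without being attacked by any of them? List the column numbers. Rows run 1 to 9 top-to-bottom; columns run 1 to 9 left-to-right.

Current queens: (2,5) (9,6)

columns 1, 2, 3, 7, 9

(2,5) attacks row 7 at column 5.
(9,6) attacks row 7 at column 6 and diagonals 4, 8.
Attacked columns: {4, 5, 6, 8}. Safe: {1, 2, 3, 7, 9}.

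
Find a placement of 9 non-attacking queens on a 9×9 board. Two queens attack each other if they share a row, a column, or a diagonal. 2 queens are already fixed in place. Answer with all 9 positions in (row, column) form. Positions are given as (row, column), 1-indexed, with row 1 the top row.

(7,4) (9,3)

(1,5) (2,7) (3,2) (4,6) (5,8) (6,1) (7,4) (8,9) (9,3)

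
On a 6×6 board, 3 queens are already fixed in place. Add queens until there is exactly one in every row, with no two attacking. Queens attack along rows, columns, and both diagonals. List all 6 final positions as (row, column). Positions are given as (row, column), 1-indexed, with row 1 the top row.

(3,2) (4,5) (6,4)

(1,3) (2,6) (3,2) (4,5) (5,1) (6,4)

Row 1: attacked by (3,2)→{2,4}; (4,5)→{2,5}; (6,4)→{4}. Safe: 1, 3, 6. Place at column 3.
Row 2: attacked by (1,3)→{2,3,4}; (3,2)→{1,2,3}; (4,5)→{3,5}; (6,4)→{4}. Safe: 6. Place at column 6.
Row 5: attacked by (1,3)→{3}; (2,6)→{3,6}; (3,2)→{2,4}; (4,5)→{4,5,6}; (6,4)→{3,4,5}. Safe: 1. Place at column 1.
Columns [3, 6, 2, 5, 1, 4], r−c [-2, -4, 1, -1, 4, 2], r+c [4, 8, 5, 9, 6, 10] are all distinct, so no two queens attack.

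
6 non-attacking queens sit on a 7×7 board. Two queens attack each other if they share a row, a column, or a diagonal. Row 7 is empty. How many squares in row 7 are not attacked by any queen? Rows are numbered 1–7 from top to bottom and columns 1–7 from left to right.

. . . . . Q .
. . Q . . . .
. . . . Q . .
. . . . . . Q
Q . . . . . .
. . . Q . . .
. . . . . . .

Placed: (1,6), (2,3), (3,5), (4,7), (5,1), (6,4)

1

(1,6) attacks row 7 at column 6.
(2,3) attacks row 7 at column 3.
(3,5) attacks row 7 at column 5 and diagonals 1.
(4,7) attacks row 7 at column 7 and diagonals 4.
(5,1) attacks row 7 at column 1 and diagonals 3.
(6,4) attacks row 7 at column 4 and diagonals 3, 5.
Attacked columns: {1, 3, 4, 5, 6, 7}. Safe: {2}.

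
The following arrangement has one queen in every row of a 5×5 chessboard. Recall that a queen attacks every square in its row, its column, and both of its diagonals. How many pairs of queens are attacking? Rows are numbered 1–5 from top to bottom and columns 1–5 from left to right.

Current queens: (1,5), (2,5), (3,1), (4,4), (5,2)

2

Same column: (1,5)–(2,5) (column 5).
Same diagonal: (2,5)–(5,2) (|2−5| = |5−2| = 3).
Total attacking pairs: 2.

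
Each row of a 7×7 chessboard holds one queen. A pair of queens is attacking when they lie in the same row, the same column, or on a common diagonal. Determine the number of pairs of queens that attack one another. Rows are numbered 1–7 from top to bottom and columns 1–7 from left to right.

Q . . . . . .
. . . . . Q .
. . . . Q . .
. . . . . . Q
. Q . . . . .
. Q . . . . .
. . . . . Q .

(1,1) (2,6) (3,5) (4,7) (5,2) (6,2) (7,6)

Same column: (2,6)–(7,6) (column 6); (5,2)–(6,2) (column 2).
Same diagonal: (2,6)–(3,5) (|2−3| = |6−5| = 1); (2,6)–(6,2) (|2−6| = |6−2| = 4); (3,5)–(6,2) (|3−6| = |5−2| = 3).
Total attacking pairs: 5.

5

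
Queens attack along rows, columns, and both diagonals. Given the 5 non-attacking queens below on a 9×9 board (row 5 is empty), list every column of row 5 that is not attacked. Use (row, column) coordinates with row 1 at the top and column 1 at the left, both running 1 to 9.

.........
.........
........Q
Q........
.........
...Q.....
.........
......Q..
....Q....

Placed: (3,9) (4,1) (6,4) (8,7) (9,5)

columns 6, 8

(3,9) attacks row 5 at column 9 and diagonals 7.
(4,1) attacks row 5 at column 1 and diagonals 2.
(6,4) attacks row 5 at column 4 and diagonals 3, 5.
(8,7) attacks row 5 at column 7 and diagonals 4.
(9,5) attacks row 5 at column 5 and diagonals 1, 9.
Attacked columns: {1, 2, 3, 4, 5, 7, 9}. Safe: {6, 8}.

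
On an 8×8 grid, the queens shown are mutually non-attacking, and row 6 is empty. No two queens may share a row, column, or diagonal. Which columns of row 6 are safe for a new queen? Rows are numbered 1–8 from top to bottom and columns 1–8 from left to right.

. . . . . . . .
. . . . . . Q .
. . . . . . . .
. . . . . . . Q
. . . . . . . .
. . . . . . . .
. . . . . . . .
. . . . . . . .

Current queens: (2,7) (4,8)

columns 1, 2, 4, 5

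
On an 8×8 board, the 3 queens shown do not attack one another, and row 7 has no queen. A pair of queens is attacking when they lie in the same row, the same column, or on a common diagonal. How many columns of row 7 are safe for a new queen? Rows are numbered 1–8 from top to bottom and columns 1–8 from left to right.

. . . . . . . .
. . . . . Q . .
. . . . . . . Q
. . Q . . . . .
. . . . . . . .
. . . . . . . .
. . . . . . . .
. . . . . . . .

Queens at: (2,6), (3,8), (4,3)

3

(2,6) attacks row 7 at column 6 and diagonals 1.
(3,8) attacks row 7 at column 8 and diagonals 4.
(4,3) attacks row 7 at column 3 and diagonals 6.
Attacked columns: {1, 3, 4, 6, 8}. Safe: {2, 5, 7}.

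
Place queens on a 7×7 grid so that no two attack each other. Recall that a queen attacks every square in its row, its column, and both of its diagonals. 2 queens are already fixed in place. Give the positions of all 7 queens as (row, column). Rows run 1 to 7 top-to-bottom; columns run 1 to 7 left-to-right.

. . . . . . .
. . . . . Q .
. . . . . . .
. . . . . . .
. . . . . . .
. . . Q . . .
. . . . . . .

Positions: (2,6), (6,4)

(1,3) (2,6) (3,2) (4,5) (5,1) (6,4) (7,7)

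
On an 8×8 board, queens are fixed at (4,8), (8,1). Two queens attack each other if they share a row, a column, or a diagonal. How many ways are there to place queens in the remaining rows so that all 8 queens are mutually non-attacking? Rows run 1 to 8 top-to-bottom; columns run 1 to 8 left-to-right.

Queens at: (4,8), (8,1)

1

Branch on row 1: col 2 → 0; col 3 → 1; col 4 → 0; col 6 → 0; col 7 → 0.
Sum: 0 + 1 + 0 + 0 + 0 = 1.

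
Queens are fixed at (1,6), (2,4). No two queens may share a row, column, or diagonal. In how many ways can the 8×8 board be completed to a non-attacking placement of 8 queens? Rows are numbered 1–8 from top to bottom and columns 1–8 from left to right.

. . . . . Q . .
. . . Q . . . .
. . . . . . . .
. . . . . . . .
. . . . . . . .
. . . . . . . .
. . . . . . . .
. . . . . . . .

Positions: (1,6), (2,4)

Branch on row 3: col 1 → 1; col 2 → 1; col 7 → 2.
Sum: 1 + 1 + 2 = 4.

4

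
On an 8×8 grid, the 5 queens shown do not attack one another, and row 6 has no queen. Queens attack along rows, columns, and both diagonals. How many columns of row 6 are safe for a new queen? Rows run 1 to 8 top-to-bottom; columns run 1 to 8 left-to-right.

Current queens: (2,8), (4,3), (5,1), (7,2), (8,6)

1

(2,8) attacks row 6 at column 8 and diagonals 4.
(4,3) attacks row 6 at column 3 and diagonals 1, 5.
(5,1) attacks row 6 at column 1 and diagonals 2.
(7,2) attacks row 6 at column 2 and diagonals 1, 3.
(8,6) attacks row 6 at column 6 and diagonals 4, 8.
Attacked columns: {1, 2, 3, 4, 5, 6, 8}. Safe: {7}.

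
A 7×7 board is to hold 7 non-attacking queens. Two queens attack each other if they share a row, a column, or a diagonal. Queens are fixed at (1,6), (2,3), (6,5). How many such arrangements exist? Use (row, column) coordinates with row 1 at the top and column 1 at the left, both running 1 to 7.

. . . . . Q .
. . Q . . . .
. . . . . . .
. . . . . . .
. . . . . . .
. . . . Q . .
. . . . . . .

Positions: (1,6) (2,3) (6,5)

Branch on row 3: col 1 → 1; col 7 → 1.
Sum: 1 + 1 = 2.

2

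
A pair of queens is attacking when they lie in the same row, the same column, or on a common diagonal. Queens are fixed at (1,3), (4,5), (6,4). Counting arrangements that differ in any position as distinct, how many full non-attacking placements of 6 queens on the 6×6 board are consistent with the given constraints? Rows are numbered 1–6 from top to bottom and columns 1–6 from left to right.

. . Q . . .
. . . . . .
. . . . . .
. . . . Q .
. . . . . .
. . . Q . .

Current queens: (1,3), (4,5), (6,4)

1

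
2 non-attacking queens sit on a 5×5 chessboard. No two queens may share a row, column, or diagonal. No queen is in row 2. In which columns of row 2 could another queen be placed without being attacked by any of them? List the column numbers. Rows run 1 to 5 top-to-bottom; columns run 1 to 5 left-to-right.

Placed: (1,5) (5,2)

columns 1, 3

(1,5) attacks row 2 at column 5 and diagonals 4.
(5,2) attacks row 2 at column 2 and diagonals 5.
Attacked columns: {2, 4, 5}. Safe: {1, 3}.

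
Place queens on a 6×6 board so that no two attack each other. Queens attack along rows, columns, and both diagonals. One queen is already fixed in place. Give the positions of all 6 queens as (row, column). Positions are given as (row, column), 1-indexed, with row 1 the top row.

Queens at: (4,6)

Row 1: attacked by (4,6)→{3,6}. Safe: 1, 2, 4, 5. Place at column 5.
Row 2: attacked by (1,5)→{4,5,6}; (4,6)→{4,6}. Safe: 1, 2, 3. Place at column 3.
Row 3: attacked by (1,5)→{3,5}; (2,3)→{2,3,4}; (4,6)→{5,6}. Safe: 1. Place at column 1.
Row 5: attacked by (1,5)→{1,5}; (2,3)→{3,6}; (3,1)→{1,3}; (4,6)→{5,6}. Safe: 2, 4. Place at column 4.
Row 6: attacked by (1,5)→{5}; (2,3)→{3}; (3,1)→{1,4}; (4,6)→{4,6}; (5,4)→{3,4,5}. Safe: 2. Place at column 2.
Columns [5, 3, 1, 6, 4, 2], r−c [-4, -1, 2, -2, 1, 4], r+c [6, 5, 4, 10, 9, 8] are all distinct, so no two queens attack.

(1,5) (2,3) (3,1) (4,6) (5,4) (6,2)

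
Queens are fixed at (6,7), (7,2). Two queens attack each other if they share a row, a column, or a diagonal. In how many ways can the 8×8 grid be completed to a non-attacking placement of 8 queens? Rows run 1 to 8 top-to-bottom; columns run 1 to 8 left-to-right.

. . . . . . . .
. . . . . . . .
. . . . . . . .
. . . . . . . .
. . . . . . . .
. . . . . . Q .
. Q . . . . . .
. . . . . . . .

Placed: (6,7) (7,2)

5

Branch on row 1: col 1 → 1; col 3 → 2; col 4 → 1; col 5 → 1; col 6 → 0.
Sum: 1 + 2 + 1 + 1 + 0 = 5.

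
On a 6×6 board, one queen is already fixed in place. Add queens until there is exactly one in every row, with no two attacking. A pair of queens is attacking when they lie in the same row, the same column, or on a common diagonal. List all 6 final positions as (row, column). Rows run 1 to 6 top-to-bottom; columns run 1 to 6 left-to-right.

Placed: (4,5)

Row 1: attacked by (4,5)→{2,5}. Safe: 1, 3, 4, 6. Place at column 3.
Row 2: attacked by (1,3)→{2,3,4}; (4,5)→{3,5}. Safe: 1, 6. Place at column 6.
Row 3: attacked by (1,3)→{1,3,5}; (2,6)→{5,6}; (4,5)→{4,5,6}. Safe: 2. Place at column 2.
Row 5: attacked by (1,3)→{3}; (2,6)→{3,6}; (3,2)→{2,4}; (4,5)→{4,5,6}. Safe: 1. Place at column 1.
Row 6: attacked by (1,3)→{3}; (2,6)→{2,6}; (3,2)→{2,5}; (4,5)→{3,5}; (5,1)→{1,2}. Safe: 4. Place at column 4.
Columns [3, 6, 2, 5, 1, 4], r−c [-2, -4, 1, -1, 4, 2], r+c [4, 8, 5, 9, 6, 10] are all distinct, so no two queens attack.

(1,3) (2,6) (3,2) (4,5) (5,1) (6,4)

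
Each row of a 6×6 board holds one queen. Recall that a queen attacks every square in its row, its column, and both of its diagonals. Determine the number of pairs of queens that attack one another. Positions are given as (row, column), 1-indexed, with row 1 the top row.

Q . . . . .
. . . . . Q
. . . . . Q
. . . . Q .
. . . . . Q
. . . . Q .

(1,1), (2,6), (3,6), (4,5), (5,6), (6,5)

7

Same column: (2,6)–(3,6) (column 6); (2,6)–(5,6) (column 6); (3,6)–(5,6) (column 6); (4,5)–(6,5) (column 5).
Same diagonal: (3,6)–(4,5) (|3−4| = |6−5| = 1); (4,5)–(5,6) (|4−5| = |5−6| = 1); (5,6)–(6,5) (|5−6| = |6−5| = 1).
Total attacking pairs: 7.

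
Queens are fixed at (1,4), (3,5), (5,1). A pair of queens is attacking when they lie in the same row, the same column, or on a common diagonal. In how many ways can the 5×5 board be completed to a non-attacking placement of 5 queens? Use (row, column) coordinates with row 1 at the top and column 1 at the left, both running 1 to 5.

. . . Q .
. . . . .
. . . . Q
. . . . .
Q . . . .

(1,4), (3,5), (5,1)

Branch on row 2: col 2 → 1.
Sum: 1 = 1.

1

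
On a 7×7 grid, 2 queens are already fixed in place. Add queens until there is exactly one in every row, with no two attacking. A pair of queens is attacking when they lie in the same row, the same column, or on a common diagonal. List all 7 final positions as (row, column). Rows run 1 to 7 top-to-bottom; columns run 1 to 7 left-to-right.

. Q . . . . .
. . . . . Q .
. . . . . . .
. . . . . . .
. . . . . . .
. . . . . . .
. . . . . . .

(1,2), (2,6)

Row 3: attacked by (1,2)→{2,4}; (2,6)→{5,6,7}. Safe: 1, 3. Place at column 3.
Row 4: attacked by (1,2)→{2,5}; (2,6)→{4,6}; (3,3)→{2,3,4}. Safe: 1, 7. Place at column 7.
Row 5: attacked by (1,2)→{2,6}; (2,6)→{3,6}; (3,3)→{1,3,5}; (4,7)→{6,7}. Safe: 4. Place at column 4.
Row 6: attacked by (1,2)→{2,7}; (2,6)→{2,6}; (3,3)→{3,6}; (4,7)→{5,7}; (5,4)→{3,4,5}. Safe: 1. Place at column 1.
Row 7: attacked by (1,2)→{2}; (2,6)→{1,6}; (3,3)→{3,7}; (4,7)→{4,7}; (5,4)→{2,4,6}; (6,1)→{1,2}. Safe: 5. Place at column 5.
Columns [2, 6, 3, 7, 4, 1, 5], r−c [-1, -4, 0, -3, 1, 5, 2], r+c [3, 8, 6, 11, 9, 7, 12] are all distinct, so no two queens attack.

(1,2) (2,6) (3,3) (4,7) (5,4) (6,1) (7,5)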